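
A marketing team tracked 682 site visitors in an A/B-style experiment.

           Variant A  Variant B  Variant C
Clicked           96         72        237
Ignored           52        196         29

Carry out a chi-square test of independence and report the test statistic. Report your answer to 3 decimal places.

Row totals: 405, 277. Column totals: 148, 268, 266. Grand total N = 682.
Expected counts (row total × column total / N):
  Clicked, Variant A: 405×148/682 = 87.8886
  Clicked, Variant B: 405×268/682 = 159.1496
  Clicked, Variant C: 405×266/682 = 157.9619
  Ignored, Variant A: 277×148/682 = 60.1114
  Ignored, Variant B: 277×268/682 = 108.8504
  Ignored, Variant C: 277×266/682 = 108.0381
Contributions (O − E)²/E:
  (96 − 87.8886)²/87.8886 = 0.7486
  (72 − 159.1496)²/159.1496 = 47.7227
  (237 − 157.9619)²/157.9619 = 39.5476
  (52 − 60.1114)²/60.1114 = 1.0945
  (196 − 108.8504)²/108.8504 = 69.7751
  (29 − 108.0381)²/108.0381 = 57.8224
χ² = 0.7486 + 47.7227 + 39.5476 + 1.0945 + 69.7751 + 57.8224 = 216.711

216.711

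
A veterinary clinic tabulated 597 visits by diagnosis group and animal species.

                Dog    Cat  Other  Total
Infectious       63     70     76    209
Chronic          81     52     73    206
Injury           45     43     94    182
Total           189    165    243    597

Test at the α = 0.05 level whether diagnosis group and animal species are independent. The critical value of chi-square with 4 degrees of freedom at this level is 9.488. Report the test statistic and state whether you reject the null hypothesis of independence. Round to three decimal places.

Grand total N = 597.
Expected counts (row total × column total / N):
  Infectious, Dog: 209×189/597 = 66.1658
  Infectious, Cat: 209×165/597 = 57.7638
  Infectious, Other: 209×243/597 = 85.0704
  Chronic, Dog: 206×189/597 = 65.2161
  Chronic, Cat: 206×165/597 = 56.9347
  Chronic, Other: 206×243/597 = 83.8492
  Injury, Dog: 182×189/597 = 57.6181
  Injury, Cat: 182×165/597 = 50.3015
  Injury, Other: 182×243/597 = 74.0804
Contributions (O − E)²/E:
  (63 − 66.1658)²/66.1658 = 0.1515
  (70 − 57.7638)²/57.7638 = 2.5920
  (76 − 85.0704)²/85.0704 = 0.9671
  (81 − 65.2161)²/65.2161 = 3.8201
  (52 − 56.9347)²/56.9347 = 0.4277
  (73 − 83.8492)²/83.8492 = 1.4038
  (45 − 57.6181)²/57.6181 = 2.7633
  (43 − 50.3015)²/50.3015 = 1.0598
  (94 − 74.0804)²/74.0804 = 5.3562
χ² = 0.1515 + 2.5920 + 0.9671 + 3.8201 + 0.4277 + 1.4038 + 2.7633 + 1.0598 + 5.3562 = 18.542
df = (3−1)(3−1) = 4. Since 18.542 > 9.488, reject the null hypothesis of independence at α = 0.05.

18.542; reject H₀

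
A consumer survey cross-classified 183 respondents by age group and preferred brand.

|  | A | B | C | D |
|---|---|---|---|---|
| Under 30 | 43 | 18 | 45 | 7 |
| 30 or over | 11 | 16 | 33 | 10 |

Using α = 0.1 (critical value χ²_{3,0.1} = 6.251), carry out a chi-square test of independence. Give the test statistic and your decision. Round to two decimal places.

Row totals: 113, 70. Column totals: 54, 34, 78, 17. Grand total N = 183.
Expected counts (row total × column total / N):
  Under 30, A: 113×54/183 = 33.344
  Under 30, B: 113×34/183 = 20.995
  Under 30, C: 113×78/183 = 48.164
  Under 30, D: 113×17/183 = 10.497
  30 or over, A: 70×54/183 = 20.656
  30 or over, B: 70×34/183 = 13.005
  30 or over, C: 70×78/183 = 29.836
  30 or over, D: 70×17/183 = 6.503
Contributions (O − E)²/E:
  (43 − 33.344)²/33.344 = 2.7963
  (18 − 20.995)²/20.995 = 0.4272
  (45 − 48.164)²/48.164 = 0.2079
  (7 − 10.497)²/10.497 = 1.1650
  (11 − 20.656)²/20.656 = 4.5139
  (16 − 13.005)²/13.005 = 0.6897
  (33 − 29.836)²/29.836 = 0.3355
  (10 − 6.503)²/6.503 = 1.8805
χ² = 2.7963 + 0.4272 + 0.2079 + 1.1650 + 4.5139 + 0.6897 + 0.3355 + 1.8805 = 12.02
df = (2−1)(4−1) = 3. Since 12.02 > 6.251, reject the null hypothesis of independence at α = 0.1.

12.02; reject H₀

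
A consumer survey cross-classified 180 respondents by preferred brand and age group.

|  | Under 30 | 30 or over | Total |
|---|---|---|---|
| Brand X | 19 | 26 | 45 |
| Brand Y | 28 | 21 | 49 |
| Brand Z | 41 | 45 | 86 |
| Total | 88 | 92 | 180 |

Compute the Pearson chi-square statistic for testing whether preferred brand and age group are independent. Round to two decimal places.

2.19

Grand total N = 180.
Expected counts (row total × column total / N):
  Brand X, Under 30: 45×88/180 = 22.000
  Brand X, 30 or over: 45×92/180 = 23.000
  Brand Y, Under 30: 49×88/180 = 23.956
  Brand Y, 30 or over: 49×92/180 = 25.044
  Brand Z, Under 30: 86×88/180 = 42.044
  Brand Z, 30 or over: 86×92/180 = 43.956
Contributions (O − E)²/E:
  (19 − 22.000)²/22.000 = 0.4091
  (26 − 23.000)²/23.000 = 0.3913
  (28 − 23.956)²/23.956 = 0.6827
  (21 − 25.044)²/25.044 = 0.6530
  (41 − 42.044)²/42.044 = 0.0259
  (45 − 43.956)²/43.956 = 0.0248
χ² = 0.4091 + 0.3913 + 0.6827 + 0.6530 + 0.0259 + 0.0248 = 2.19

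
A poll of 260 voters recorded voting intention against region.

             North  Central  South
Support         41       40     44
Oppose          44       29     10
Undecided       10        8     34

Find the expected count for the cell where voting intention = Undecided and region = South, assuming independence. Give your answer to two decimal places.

Row total (Undecided) = 52; column total (South) = 88; grand total N = 260.
Expected count = (row total × column total) / N = 52 × 88 / 260 = 17.60.

17.60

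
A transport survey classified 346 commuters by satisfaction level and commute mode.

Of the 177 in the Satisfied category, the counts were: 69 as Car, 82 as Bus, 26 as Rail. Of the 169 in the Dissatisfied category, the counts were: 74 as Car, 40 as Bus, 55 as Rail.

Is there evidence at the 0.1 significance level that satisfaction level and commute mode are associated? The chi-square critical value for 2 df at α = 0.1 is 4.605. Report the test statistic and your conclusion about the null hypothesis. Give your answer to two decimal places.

24.84; reject H₀

Row totals: 177, 169. Column totals: 143, 122, 81. Grand total N = 346.
Expected counts (row total × column total / N):
  Satisfied, Car: 177×143/346 = 73.153
  Satisfied, Bus: 177×122/346 = 62.410
  Satisfied, Rail: 177×81/346 = 41.436
  Dissatisfied, Car: 169×143/346 = 69.847
  Dissatisfied, Bus: 169×122/346 = 59.590
  Dissatisfied, Rail: 169×81/346 = 39.564
Contributions (O − E)²/E:
  (69 − 73.153)²/73.153 = 0.2358
  (82 − 62.410)²/62.410 = 6.1491
  (26 − 41.436)²/41.436 = 5.7503
  (74 − 69.847)²/69.847 = 0.2469
  (40 − 59.590)²/59.590 = 6.4401
  (55 − 39.564)²/39.564 = 6.0224
χ² = 0.2358 + 6.1491 + 5.7503 + 0.2469 + 6.4401 + 6.0224 = 24.84
df = (2−1)(3−1) = 2. Since 24.84 > 4.605, reject the null hypothesis of independence at α = 0.1.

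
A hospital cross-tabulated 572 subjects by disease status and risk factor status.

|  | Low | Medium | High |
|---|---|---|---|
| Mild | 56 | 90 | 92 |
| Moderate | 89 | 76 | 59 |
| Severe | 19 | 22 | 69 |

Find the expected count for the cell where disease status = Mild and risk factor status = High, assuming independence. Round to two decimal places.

Row total (Mild) = 238; column total (High) = 220; grand total N = 572.
Expected count = (row total × column total) / N = 238 × 220 / 572 = 91.54.

91.54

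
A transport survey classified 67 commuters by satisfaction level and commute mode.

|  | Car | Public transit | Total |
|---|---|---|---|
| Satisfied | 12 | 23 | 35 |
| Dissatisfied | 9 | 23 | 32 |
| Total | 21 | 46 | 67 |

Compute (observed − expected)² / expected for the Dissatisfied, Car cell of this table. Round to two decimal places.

Row total (Dissatisfied) = 32; column total (Car) = 21; N = 67.
Expected count E = 32 × 21 / 67 = 10.030.
Contribution = (O − E)²/E = (9 − 10.030)² / 10.030 = 0.11.

0.11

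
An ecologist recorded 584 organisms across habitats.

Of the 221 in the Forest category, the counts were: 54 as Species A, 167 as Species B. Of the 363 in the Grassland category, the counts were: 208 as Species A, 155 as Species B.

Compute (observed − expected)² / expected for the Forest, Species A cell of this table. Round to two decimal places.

20.56

Row total (Forest) = 221; column total (Species A) = 262; N = 584.
Expected count E = 221 × 262 / 584 = 99.1473.
Contribution = (O − E)²/E = (54 − 99.1473)² / 99.1473 = 20.56.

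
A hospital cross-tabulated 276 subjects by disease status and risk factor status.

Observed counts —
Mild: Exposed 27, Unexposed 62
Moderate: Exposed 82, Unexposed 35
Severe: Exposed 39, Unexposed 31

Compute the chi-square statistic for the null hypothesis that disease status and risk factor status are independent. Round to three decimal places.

32.279

Row totals: 89, 117, 70. Column totals: 148, 128. Grand total N = 276.
Expected counts (row total × column total / N):
  Mild, Exposed: 89×148/276 = 47.7246
  Mild, Unexposed: 89×128/276 = 41.2754
  Moderate, Exposed: 117×148/276 = 62.7391
  Moderate, Unexposed: 117×128/276 = 54.2609
  Severe, Exposed: 70×148/276 = 37.5362
  Severe, Unexposed: 70×128/276 = 32.4638
Contributions (O − E)²/E:
  (27 − 47.7246)²/47.7246 = 8.9997
  (62 − 41.2754)²/41.2754 = 10.4059
  (82 − 62.7391)²/62.7391 = 5.9131
  (35 − 54.2609)²/54.2609 = 6.8370
  (39 − 37.5362)²/37.5362 = 0.0571
  (31 − 32.4638)²/32.4638 = 0.0660
χ² = 8.9997 + 10.4059 + 5.9131 + 6.8370 + 0.0571 + 0.0660 = 32.279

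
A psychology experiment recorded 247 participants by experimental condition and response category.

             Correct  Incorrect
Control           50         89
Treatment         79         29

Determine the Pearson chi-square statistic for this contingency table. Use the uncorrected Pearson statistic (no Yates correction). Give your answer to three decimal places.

Row totals: 139, 108. Column totals: 129, 118. Grand total N = 247.
Expected counts (row total × column total / N):
  Control, Correct: 139×129/247 = 72.5951
  Control, Incorrect: 139×118/247 = 66.4049
  Treatment, Correct: 108×129/247 = 56.4049
  Treatment, Incorrect: 108×118/247 = 51.5951
Contributions (O − E)²/E:
  (50 − 72.5951)²/72.5951 = 7.0327
  (89 − 66.4049)²/66.4049 = 7.6883
  (79 − 56.4049)²/56.4049 = 9.0513
  (29 − 51.5951)²/51.5951 = 9.8951
χ² = 7.0327 + 7.6883 + 9.0513 + 9.8951 = 33.667

33.667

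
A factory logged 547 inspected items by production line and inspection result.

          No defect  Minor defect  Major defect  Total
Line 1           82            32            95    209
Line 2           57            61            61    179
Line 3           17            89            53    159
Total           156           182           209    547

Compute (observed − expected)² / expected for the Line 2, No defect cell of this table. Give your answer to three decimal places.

Row total (Line 2) = 179; column total (No defect) = 156; N = 547.
Expected count E = 179 × 156 / 547 = 51.0494.
Contribution = (O − E)²/E = (57 − 51.0494)² / 51.0494 = 0.694.

0.694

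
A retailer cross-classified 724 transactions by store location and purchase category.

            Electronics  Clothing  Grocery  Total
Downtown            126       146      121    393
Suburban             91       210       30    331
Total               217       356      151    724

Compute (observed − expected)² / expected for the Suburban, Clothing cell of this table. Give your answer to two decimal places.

13.71

Row total (Suburban) = 331; column total (Clothing) = 356; N = 724.
Expected count E = 331 × 356 / 724 = 162.757.
Contribution = (O − E)²/E = (210 − 162.757)² / 162.757 = 13.71.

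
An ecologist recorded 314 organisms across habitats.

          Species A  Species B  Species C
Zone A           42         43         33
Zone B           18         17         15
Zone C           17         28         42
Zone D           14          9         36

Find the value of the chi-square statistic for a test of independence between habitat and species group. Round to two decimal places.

Row totals: 118, 50, 87, 59. Column totals: 91, 97, 126. Grand total N = 314.
Expected counts (row total × column total / N):
  Zone A, Species A: 118×91/314 = 34.197
  Zone A, Species B: 118×97/314 = 36.452
  Zone A, Species C: 118×126/314 = 47.350
  Zone B, Species A: 50×91/314 = 14.490
  Zone B, Species B: 50×97/314 = 15.446
  Zone B, Species C: 50×126/314 = 20.064
  Zone C, Species A: 87×91/314 = 25.213
  Zone C, Species B: 87×97/314 = 26.876
  Zone C, Species C: 87×126/314 = 34.911
  Zone D, Species A: 59×91/314 = 17.099
  Zone D, Species B: 59×97/314 = 18.226
  Zone D, Species C: 59×126/314 = 23.675
Contributions (O − E)²/E:
  (42 − 34.197)²/34.197 = 1.7805
  (43 − 36.452)²/36.452 = 1.1762
  (33 − 47.350)²/47.350 = 4.3489
  (18 − 14.490)²/14.490 = 0.8502
  (17 − 15.446)²/15.446 = 0.1563
  (15 − 20.064)²/20.064 = 1.2781
  (17 − 25.213)²/25.213 = 2.6753
  (28 − 26.876)²/26.876 = 0.0470
  (42 − 34.911)²/34.911 = 1.4395
  (14 − 17.099)²/17.099 = 0.5617
  (9 − 18.226)²/18.226 = 4.6702
  (36 − 23.675)²/23.675 = 6.4163
χ² = 1.7805 + 1.1762 + 4.3489 + 0.8502 + 0.1563 + 1.2781 + 2.6753 + 0.0470 + 1.4395 + 0.5617 + 4.6702 + 6.4163 = 25.40

25.40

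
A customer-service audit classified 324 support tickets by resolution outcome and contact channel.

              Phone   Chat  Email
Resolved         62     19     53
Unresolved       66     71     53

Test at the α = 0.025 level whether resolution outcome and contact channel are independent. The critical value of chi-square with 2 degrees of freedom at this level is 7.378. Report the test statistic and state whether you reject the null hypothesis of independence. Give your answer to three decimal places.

Row totals: 134, 190. Column totals: 128, 90, 106. Grand total N = 324.
Expected counts (row total × column total / N):
  Resolved, Phone: 134×128/324 = 52.9383
  Resolved, Chat: 134×90/324 = 37.2222
  Resolved, Email: 134×106/324 = 43.8395
  Unresolved, Phone: 190×128/324 = 75.0617
  Unresolved, Chat: 190×90/324 = 52.7778
  Unresolved, Email: 190×106/324 = 62.1605
Contributions (O − E)²/E:
  (62 − 52.9383)²/52.9383 = 1.5511
  (19 − 37.2222)²/37.2222 = 8.9207
  (53 − 43.8395)²/43.8395 = 1.9141
  (66 − 75.0617)²/75.0617 = 1.0940
  (71 − 52.7778)²/52.7778 = 6.2914
  (53 − 62.1605)²/62.1605 = 1.3500
χ² = 1.5511 + 8.9207 + 1.9141 + 1.0940 + 6.2914 + 1.3500 = 21.121
df = (2−1)(3−1) = 2. Since 21.121 > 7.378, reject the null hypothesis of independence at α = 0.025.

21.121; reject H₀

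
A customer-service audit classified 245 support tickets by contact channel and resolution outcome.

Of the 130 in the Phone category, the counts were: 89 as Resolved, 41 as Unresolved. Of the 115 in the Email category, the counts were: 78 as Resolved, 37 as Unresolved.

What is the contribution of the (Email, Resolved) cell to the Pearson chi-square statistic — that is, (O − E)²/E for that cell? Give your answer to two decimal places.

Row total (Email) = 115; column total (Resolved) = 167; N = 245.
Expected count E = 115 × 167 / 245 = 78.388.
Contribution = (O − E)²/E = (78 − 78.388)² / 78.388 = 0.00.

0.00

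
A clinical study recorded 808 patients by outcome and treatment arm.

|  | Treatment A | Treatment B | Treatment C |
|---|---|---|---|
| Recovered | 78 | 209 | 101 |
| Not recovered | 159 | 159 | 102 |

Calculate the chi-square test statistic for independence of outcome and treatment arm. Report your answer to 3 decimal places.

Row totals: 388, 420. Column totals: 237, 368, 203. Grand total N = 808.
Expected counts (row total × column total / N):
  Recovered, Treatment A: 388×237/808 = 113.8069
  Recovered, Treatment B: 388×368/808 = 176.7129
  Recovered, Treatment C: 388×203/808 = 97.4802
  Not recovered, Treatment A: 420×237/808 = 123.1931
  Not recovered, Treatment B: 420×368/808 = 191.2871
  Not recovered, Treatment C: 420×203/808 = 105.5198
Contributions (O − E)²/E:
  (78 − 113.8069)²/113.8069 = 11.2659
  (209 − 176.7129)²/176.7129 = 5.8992
  (101 − 97.4802)²/97.4802 = 0.1271
  (159 − 123.1931)²/123.1931 = 10.4075
  (159 − 191.2871)²/191.2871 = 5.4497
  (102 − 105.5198)²/105.5198 = 0.1174
χ² = 11.2659 + 5.8992 + 0.1271 + 10.4075 + 5.4497 + 0.1174 = 33.267

33.267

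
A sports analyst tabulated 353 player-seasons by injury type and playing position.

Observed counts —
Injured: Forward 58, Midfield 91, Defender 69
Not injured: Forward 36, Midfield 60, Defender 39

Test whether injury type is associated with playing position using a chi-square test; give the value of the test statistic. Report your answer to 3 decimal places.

Row totals: 218, 135. Column totals: 94, 151, 108. Grand total N = 353.
Expected counts (row total × column total / N):
  Injured, Forward: 218×94/353 = 58.0510
  Injured, Midfield: 218×151/353 = 93.2521
  Injured, Defender: 218×108/353 = 66.6969
  Not injured, Forward: 135×94/353 = 35.9490
  Not injured, Midfield: 135×151/353 = 57.7479
  Not injured, Defender: 135×108/353 = 41.3031
Contributions (O − E)²/E:
  (58 − 58.0510)²/58.0510 = 0.0000
  (91 − 93.2521)²/93.2521 = 0.0544
  (69 − 66.6969)²/66.6969 = 0.0795
  (36 − 35.9490)²/35.9490 = 0.0001
  (60 − 57.7479)²/57.7479 = 0.0878
  (39 − 41.3031)²/41.3031 = 0.1284
χ² = 0.0000 + 0.0544 + 0.0795 + 0.0001 + 0.0878 + 0.1284 = 0.350

0.350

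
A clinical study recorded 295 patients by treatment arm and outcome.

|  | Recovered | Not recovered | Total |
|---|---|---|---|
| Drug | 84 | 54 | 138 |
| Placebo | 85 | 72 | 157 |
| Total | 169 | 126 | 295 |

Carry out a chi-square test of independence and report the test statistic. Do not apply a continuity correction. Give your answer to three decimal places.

1.359

Grand total N = 295.
Expected counts (row total × column total / N):
  Drug, Recovered: 138×169/295 = 79.0576
  Drug, Not recovered: 138×126/295 = 58.9424
  Placebo, Recovered: 157×169/295 = 89.9424
  Placebo, Not recovered: 157×126/295 = 67.0576
Contributions (O − E)²/E:
  (84 − 79.0576)²/79.0576 = 0.3090
  (54 − 58.9424)²/58.9424 = 0.4144
  (85 − 89.9424)²/89.9424 = 0.2716
  (72 − 67.0576)²/67.0576 = 0.3643
χ² = 0.3090 + 0.4144 + 0.2716 + 0.3643 = 1.359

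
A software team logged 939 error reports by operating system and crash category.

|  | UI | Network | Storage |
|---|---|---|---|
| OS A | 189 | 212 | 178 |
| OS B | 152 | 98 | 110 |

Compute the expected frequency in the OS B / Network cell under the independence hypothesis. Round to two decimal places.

Row total (OS B) = 360; column total (Network) = 310; grand total N = 939.
Expected count = (row total × column total) / N = 360 × 310 / 939 = 118.85.

118.85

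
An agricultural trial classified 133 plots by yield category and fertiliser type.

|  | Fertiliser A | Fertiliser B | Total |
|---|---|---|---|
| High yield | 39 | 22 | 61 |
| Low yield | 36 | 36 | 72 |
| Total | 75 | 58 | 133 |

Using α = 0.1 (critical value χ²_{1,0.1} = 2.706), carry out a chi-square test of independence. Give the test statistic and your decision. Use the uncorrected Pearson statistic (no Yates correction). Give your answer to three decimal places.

Grand total N = 133.
Expected counts (row total × column total / N):
  High yield, Fertiliser A: 61×75/133 = 34.3985
  High yield, Fertiliser B: 61×58/133 = 26.6015
  Low yield, Fertiliser A: 72×75/133 = 40.6015
  Low yield, Fertiliser B: 72×58/133 = 31.3985
Contributions (O − E)²/E:
  (39 − 34.3985)²/34.3985 = 0.6155
  (22 − 26.6015)²/26.6015 = 0.7960
  (36 − 40.6015)²/40.6015 = 0.5215
  (36 − 31.3985)²/31.3985 = 0.6744
χ² = 0.6155 + 0.7960 + 0.5215 + 0.6744 = 2.607
df = (2−1)(2−1) = 1. Since 2.607 < 2.706, fail to reject the null hypothesis of independence at α = 0.1.

2.607; fail to reject H₀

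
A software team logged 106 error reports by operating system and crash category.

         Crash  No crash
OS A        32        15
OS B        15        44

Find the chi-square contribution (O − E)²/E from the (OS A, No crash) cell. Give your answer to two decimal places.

4.76

Row total (OS A) = 47; column total (No crash) = 59; N = 106.
Expected count E = 47 × 59 / 106 = 26.160.
Contribution = (O − E)²/E = (15 − 26.160)² / 26.160 = 4.76.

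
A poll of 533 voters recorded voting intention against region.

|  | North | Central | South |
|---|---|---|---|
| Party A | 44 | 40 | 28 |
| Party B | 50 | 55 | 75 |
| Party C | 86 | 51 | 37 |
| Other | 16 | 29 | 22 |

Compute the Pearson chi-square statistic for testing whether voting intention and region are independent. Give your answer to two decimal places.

31.71

Row totals: 112, 180, 174, 67. Column totals: 196, 175, 162. Grand total N = 533.
Expected counts (row total × column total / N):
  Party A, North: 112×196/533 = 41.186
  Party A, Central: 112×175/533 = 36.773
  Party A, South: 112×162/533 = 34.041
  Party B, North: 180×196/533 = 66.191
  Party B, Central: 180×175/533 = 59.099
  Party B, South: 180×162/533 = 54.709
  Party C, North: 174×196/533 = 63.985
  Party C, Central: 174×175/533 = 57.129
  Party C, South: 174×162/533 = 52.886
  Other, North: 67×196/533 = 24.638
  Other, Central: 67×175/533 = 21.998
  Other, South: 67×162/533 = 20.364
Contributions (O − E)²/E:
  (44 − 41.186)²/41.186 = 0.1923
  (40 − 36.773)²/36.773 = 0.2832
  (28 − 34.041)²/34.041 = 1.0721
  (50 − 66.191)²/66.191 = 3.9605
  (55 − 59.099)²/59.099 = 0.2843
  (75 − 54.709)²/54.709 = 7.5257
  (86 − 63.985)²/63.985 = 7.5746
  (51 − 57.129)²/57.129 = 0.6575
  (37 − 52.886)²/52.886 = 4.7719
  (16 − 24.638)²/24.638 = 3.0285
  (29 − 21.998)²/21.998 = 2.2287
  (22 − 20.364)²/20.364 = 0.1314
χ² = 0.1923 + 0.2832 + 1.0721 + 3.9605 + 0.2843 + 7.5257 + 7.5746 + 0.6575 + 4.7719 + 3.0285 + 2.2287 + 0.1314 = 31.71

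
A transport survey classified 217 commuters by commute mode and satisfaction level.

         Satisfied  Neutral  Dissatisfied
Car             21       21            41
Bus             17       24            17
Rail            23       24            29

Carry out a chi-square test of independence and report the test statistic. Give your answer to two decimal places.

Row totals: 83, 58, 76. Column totals: 61, 69, 87. Grand total N = 217.
Expected counts (row total × column total / N):
  Car, Satisfied: 83×61/217 = 23.3318
  Car, Neutral: 83×69/217 = 26.3917
  Car, Dissatisfied: 83×87/217 = 33.2765
  Bus, Satisfied: 58×61/217 = 16.3041
  Bus, Neutral: 58×69/217 = 18.4424
  Bus, Dissatisfied: 58×87/217 = 23.2535
  Rail, Satisfied: 76×61/217 = 21.3641
  Rail, Neutral: 76×69/217 = 24.1659
  Rail, Dissatisfied: 76×87/217 = 30.4700
Contributions (O − E)²/E:
  (21 − 23.3318)²/23.3318 = 0.2330
  (21 − 26.3917)²/26.3917 = 1.1015
  (41 − 33.2765)²/33.2765 = 1.7926
  (17 − 16.3041)²/16.3041 = 0.0297
  (24 − 18.4424)²/18.4424 = 1.6748
  (17 − 23.2535)²/23.2535 = 1.6817
  (23 − 21.3641)²/21.3641 = 0.1253
  (24 − 24.1659)²/24.1659 = 0.0011
  (29 − 30.4700)²/30.4700 = 0.0709
χ² = 0.2330 + 1.1015 + 1.7926 + 0.0297 + 1.6748 + 1.6817 + 0.1253 + 0.0011 + 0.0709 = 6.71

6.71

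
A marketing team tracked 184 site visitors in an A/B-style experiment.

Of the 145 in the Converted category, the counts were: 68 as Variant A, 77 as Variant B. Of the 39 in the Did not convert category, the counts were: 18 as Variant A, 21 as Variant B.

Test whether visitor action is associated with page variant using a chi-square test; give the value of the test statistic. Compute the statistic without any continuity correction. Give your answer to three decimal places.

0.007

Row totals: 145, 39. Column totals: 86, 98. Grand total N = 184.
Expected counts (row total × column total / N):
  Converted, Variant A: 145×86/184 = 67.7717
  Converted, Variant B: 145×98/184 = 77.2283
  Did not convert, Variant A: 39×86/184 = 18.2283
  Did not convert, Variant B: 39×98/184 = 20.7717
Contributions (O − E)²/E:
  (68 − 67.7717)²/67.7717 = 0.0008
  (77 − 77.2283)²/77.2283 = 0.0007
  (18 − 18.2283)²/18.2283 = 0.0029
  (21 − 20.7717)²/20.7717 = 0.0025
χ² = 0.0008 + 0.0007 + 0.0029 + 0.0025 = 0.007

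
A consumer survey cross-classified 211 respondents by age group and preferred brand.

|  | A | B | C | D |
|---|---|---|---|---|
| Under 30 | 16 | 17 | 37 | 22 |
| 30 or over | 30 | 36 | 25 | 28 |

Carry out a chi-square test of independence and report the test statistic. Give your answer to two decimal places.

Row totals: 92, 119. Column totals: 46, 53, 62, 50. Grand total N = 211.
Expected counts (row total × column total / N):
  Under 30, A: 92×46/211 = 20.057
  Under 30, B: 92×53/211 = 23.109
  Under 30, C: 92×62/211 = 27.033
  Under 30, D: 92×50/211 = 21.801
  30 or over, A: 119×46/211 = 25.943
  30 or over, B: 119×53/211 = 29.891
  30 or over, C: 119×62/211 = 34.967
  30 or over, D: 119×50/211 = 28.199
Contributions (O − E)²/E:
  (16 − 20.057)²/20.057 = 0.8206
  (17 − 23.109)²/23.109 = 1.6150
  (37 − 27.033)²/27.033 = 3.6748
  (22 − 21.801)²/21.801 = 0.0018
  (30 − 25.943)²/25.943 = 0.6344
  (36 − 29.891)²/29.891 = 1.2485
  (25 − 34.967)²/34.967 = 2.8410
  (28 − 28.199)²/28.199 = 0.0014
χ² = 0.8206 + 1.6150 + 3.6748 + 0.0018 + 0.6344 + 1.2485 + 2.8410 + 0.0014 = 10.84

10.84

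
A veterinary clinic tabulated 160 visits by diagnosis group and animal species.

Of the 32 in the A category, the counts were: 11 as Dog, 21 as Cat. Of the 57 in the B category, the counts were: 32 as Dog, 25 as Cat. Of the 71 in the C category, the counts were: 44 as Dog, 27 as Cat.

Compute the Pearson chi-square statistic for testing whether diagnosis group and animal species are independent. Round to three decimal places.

Row totals: 32, 57, 71. Column totals: 87, 73. Grand total N = 160.
Expected counts (row total × column total / N):
  A, Dog: 32×87/160 = 17.4000
  A, Cat: 32×73/160 = 14.6000
  B, Dog: 57×87/160 = 30.9937
  B, Cat: 57×73/160 = 26.0063
  C, Dog: 71×87/160 = 38.6063
  C, Cat: 71×73/160 = 32.3937
Contributions (O − E)²/E:
  (11 − 17.4000)²/17.4000 = 2.3540
  (21 − 14.6000)²/14.6000 = 2.8055
  (32 − 30.9937)²/30.9937 = 0.0327
  (25 − 26.0063)²/26.0063 = 0.0389
  (44 − 38.6063)²/38.6063 = 0.7536
  (27 − 32.3937)²/32.3937 = 0.8981
χ² = 2.3540 + 2.8055 + 0.0327 + 0.0389 + 0.7536 + 0.8981 = 6.883

6.883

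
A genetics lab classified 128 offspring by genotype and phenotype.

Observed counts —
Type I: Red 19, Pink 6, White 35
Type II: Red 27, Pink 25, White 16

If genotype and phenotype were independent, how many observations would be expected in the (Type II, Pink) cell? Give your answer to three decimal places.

16.469

Row total (Type II) = 68; column total (Pink) = 31; grand total N = 128.
Expected count = (row total × column total) / N = 68 × 31 / 128 = 16.469.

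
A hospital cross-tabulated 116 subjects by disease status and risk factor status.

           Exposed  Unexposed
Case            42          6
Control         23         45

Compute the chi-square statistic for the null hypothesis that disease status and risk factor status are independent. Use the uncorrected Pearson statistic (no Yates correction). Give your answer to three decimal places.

Row totals: 48, 68. Column totals: 65, 51. Grand total N = 116.
Expected counts (row total × column total / N):
  Case, Exposed: 48×65/116 = 26.8966
  Case, Unexposed: 48×51/116 = 21.1034
  Control, Exposed: 68×65/116 = 38.1034
  Control, Unexposed: 68×51/116 = 29.8966
Contributions (O − E)²/E:
  (42 − 26.8966)²/26.8966 = 8.4811
  (6 − 21.1034)²/21.1034 = 10.8093
  (23 − 38.1034)²/38.1034 = 5.9867
  (45 − 29.8966)²/29.8966 = 7.6301
χ² = 8.4811 + 10.8093 + 5.9867 + 7.6301 = 32.907

32.907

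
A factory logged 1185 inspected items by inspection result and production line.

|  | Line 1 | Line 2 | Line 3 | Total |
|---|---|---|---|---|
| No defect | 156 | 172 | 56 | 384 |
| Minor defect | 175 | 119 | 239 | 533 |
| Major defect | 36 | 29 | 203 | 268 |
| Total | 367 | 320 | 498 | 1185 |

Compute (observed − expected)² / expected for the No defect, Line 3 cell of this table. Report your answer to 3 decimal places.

68.810

Row total (No defect) = 384; column total (Line 3) = 498; N = 1185.
Expected count E = 384 × 498 / 1185 = 161.3772.
Contribution = (O − E)²/E = (56 − 161.3772)² / 161.3772 = 68.810.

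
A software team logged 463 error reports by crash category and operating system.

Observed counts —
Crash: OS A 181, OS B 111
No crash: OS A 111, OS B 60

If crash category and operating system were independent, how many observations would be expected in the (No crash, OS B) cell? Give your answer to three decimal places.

Row total (No crash) = 171; column total (OS B) = 171; grand total N = 463.
Expected count = (row total × column total) / N = 171 × 171 / 463 = 63.156.

63.156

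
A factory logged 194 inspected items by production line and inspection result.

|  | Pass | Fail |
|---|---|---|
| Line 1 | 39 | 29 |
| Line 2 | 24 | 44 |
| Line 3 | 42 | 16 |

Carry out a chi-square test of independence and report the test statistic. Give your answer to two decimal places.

Row totals: 68, 68, 58. Column totals: 105, 89. Grand total N = 194.
Expected counts (row total × column total / N):
  Line 1, Pass: 68×105/194 = 36.804
  Line 1, Fail: 68×89/194 = 31.196
  Line 2, Pass: 68×105/194 = 36.804
  Line 2, Fail: 68×89/194 = 31.196
  Line 3, Pass: 58×105/194 = 31.392
  Line 3, Fail: 58×89/194 = 26.608
Contributions (O − E)²/E:
  (39 − 36.804)²/36.804 = 0.1310
  (29 − 31.196)²/31.196 = 0.1546
  (24 − 36.804)²/36.804 = 4.4545
  (44 − 31.196)²/31.196 = 5.2552
  (42 − 31.392)²/31.392 = 3.5847
  (16 − 26.608)²/26.608 = 4.2292
χ² = 0.1310 + 0.1546 + 4.4545 + 5.2552 + 3.5847 + 4.2292 = 17.81

17.81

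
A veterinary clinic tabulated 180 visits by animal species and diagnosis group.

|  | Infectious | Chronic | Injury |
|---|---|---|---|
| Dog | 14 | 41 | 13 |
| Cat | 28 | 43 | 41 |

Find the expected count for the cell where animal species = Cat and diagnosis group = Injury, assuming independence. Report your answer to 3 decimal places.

Row total (Cat) = 112; column total (Injury) = 54; grand total N = 180.
Expected count = (row total × column total) / N = 112 × 54 / 180 = 33.600.

33.600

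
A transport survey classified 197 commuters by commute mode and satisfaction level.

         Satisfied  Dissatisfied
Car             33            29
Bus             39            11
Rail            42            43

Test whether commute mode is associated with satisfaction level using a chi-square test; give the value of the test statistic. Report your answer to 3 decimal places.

Row totals: 62, 50, 85. Column totals: 114, 83. Grand total N = 197.
Expected counts (row total × column total / N):
  Car, Satisfied: 62×114/197 = 35.8782
  Car, Dissatisfied: 62×83/197 = 26.1218
  Bus, Satisfied: 50×114/197 = 28.9340
  Bus, Dissatisfied: 50×83/197 = 21.0660
  Rail, Satisfied: 85×114/197 = 49.1878
  Rail, Dissatisfied: 85×83/197 = 35.8122
Contributions (O − E)²/E:
  (33 − 35.8782)²/35.8782 = 0.2309
  (29 − 26.1218)²/26.1218 = 0.3171
  (39 − 28.9340)²/28.9340 = 3.5019
  (11 − 21.0660)²/21.0660 = 4.8099
  (42 − 49.1878)²/49.1878 = 1.0504
  (43 − 35.8122)²/35.8122 = 1.4426
χ² = 0.2309 + 0.3171 + 3.5019 + 4.8099 + 1.0504 + 1.4426 = 11.353

11.353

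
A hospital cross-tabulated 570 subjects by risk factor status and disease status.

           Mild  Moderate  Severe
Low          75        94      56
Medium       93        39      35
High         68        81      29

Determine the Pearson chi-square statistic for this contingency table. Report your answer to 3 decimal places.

Row totals: 225, 167, 178. Column totals: 236, 214, 120. Grand total N = 570.
Expected counts (row total × column total / N):
  Low, Mild: 225×236/570 = 93.15789
  Low, Moderate: 225×214/570 = 84.47368
  Low, Severe: 225×120/570 = 47.36842
  Medium, Mild: 167×236/570 = 69.14386
  Medium, Moderate: 167×214/570 = 62.69825
  Medium, Severe: 167×120/570 = 35.15789
  High, Mild: 178×236/570 = 73.69825
  High, Moderate: 178×214/570 = 66.82807
  High, Severe: 178×120/570 = 37.47368
Contributions (O − E)²/E:
  (75 − 93.15789)²/93.15789 = 3.5392
  (94 − 84.47368)²/84.47368 = 1.0743
  (56 − 47.36842)²/47.36842 = 1.5729
  (93 − 69.14386)²/69.14386 = 8.2309
  (39 − 62.69825)²/62.69825 = 8.9573
  (35 − 35.15789)²/35.15789 = 0.0007
  (68 − 73.69825)²/73.69825 = 0.4406
  (81 − 66.82807)²/66.82807 = 3.0054
  (29 − 37.47368)²/37.47368 = 1.9161
χ² = 3.5392 + 1.0743 + 1.5729 + 8.2309 + 8.9573 + 0.0007 + 0.4406 + 3.0054 + 1.9161 = 28.737

28.737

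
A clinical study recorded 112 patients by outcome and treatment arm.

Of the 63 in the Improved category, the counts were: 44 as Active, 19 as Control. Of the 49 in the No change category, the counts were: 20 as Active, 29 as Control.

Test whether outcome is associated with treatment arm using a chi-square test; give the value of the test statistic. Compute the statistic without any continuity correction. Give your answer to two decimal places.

9.48

Row totals: 63, 49. Column totals: 64, 48. Grand total N = 112.
Expected counts (row total × column total / N):
  Improved, Active: 63×64/112 = 36.000
  Improved, Control: 63×48/112 = 27.000
  No change, Active: 49×64/112 = 28.000
  No change, Control: 49×48/112 = 21.000
Contributions (O − E)²/E:
  (44 − 36.000)²/36.000 = 1.7778
  (19 − 27.000)²/27.000 = 2.3704
  (20 − 28.000)²/28.000 = 2.2857
  (29 − 21.000)²/21.000 = 3.0476
χ² = 1.7778 + 2.3704 + 2.2857 + 3.0476 = 9.48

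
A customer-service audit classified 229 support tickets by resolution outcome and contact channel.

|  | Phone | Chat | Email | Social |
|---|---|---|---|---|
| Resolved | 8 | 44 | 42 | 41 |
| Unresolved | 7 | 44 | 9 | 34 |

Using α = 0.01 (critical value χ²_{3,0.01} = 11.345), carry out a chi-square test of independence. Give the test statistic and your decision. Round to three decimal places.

15.220; reject H₀

Row totals: 135, 94. Column totals: 15, 88, 51, 75. Grand total N = 229.
Expected counts (row total × column total / N):
  Resolved, Phone: 135×15/229 = 8.8428
  Resolved, Chat: 135×88/229 = 51.8777
  Resolved, Email: 135×51/229 = 30.0655
  Resolved, Social: 135×75/229 = 44.2140
  Unresolved, Phone: 94×15/229 = 6.1572
  Unresolved, Chat: 94×88/229 = 36.1223
  Unresolved, Email: 94×51/229 = 20.9345
  Unresolved, Social: 94×75/229 = 30.7860
Contributions (O − E)²/E:
  (8 − 8.8428)²/8.8428 = 0.0803
  (44 − 51.8777)²/51.8777 = 1.1962
  (42 − 30.0655)²/30.0655 = 4.7374
  (41 − 44.2140)²/44.2140 = 0.2336
  (7 − 6.1572)²/6.1572 = 0.1154
  (44 − 36.1223)²/36.1223 = 1.7180
  (9 − 20.9345)²/20.9345 = 6.8037
  (34 − 30.7860)²/30.7860 = 0.3355
χ² = 0.0803 + 1.1962 + 4.7374 + 0.2336 + 0.1154 + 1.7180 + 6.8037 + 0.3355 = 15.220
df = (2−1)(4−1) = 3. Since 15.220 > 11.345, reject the null hypothesis of independence at α = 0.01.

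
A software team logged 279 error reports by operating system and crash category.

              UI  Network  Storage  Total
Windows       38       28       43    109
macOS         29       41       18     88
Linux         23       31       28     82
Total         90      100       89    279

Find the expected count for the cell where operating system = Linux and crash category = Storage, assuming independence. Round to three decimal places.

Row total (Linux) = 82; column total (Storage) = 89; grand total N = 279.
Expected count = (row total × column total) / N = 82 × 89 / 279 = 26.158.

26.158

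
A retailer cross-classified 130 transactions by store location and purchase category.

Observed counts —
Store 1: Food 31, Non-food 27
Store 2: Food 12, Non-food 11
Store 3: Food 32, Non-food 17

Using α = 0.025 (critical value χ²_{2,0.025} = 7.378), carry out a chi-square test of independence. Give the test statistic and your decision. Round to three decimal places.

Row totals: 58, 23, 49. Column totals: 75, 55. Grand total N = 130.
Expected counts (row total × column total / N):
  Store 1, Food: 58×75/130 = 33.4615
  Store 1, Non-food: 58×55/130 = 24.5385
  Store 2, Food: 23×75/130 = 13.2692
  Store 2, Non-food: 23×55/130 = 9.7308
  Store 3, Food: 49×75/130 = 28.2692
  Store 3, Non-food: 49×55/130 = 20.7308
Contributions (O − E)²/E:
  (31 − 33.4615)²/33.4615 = 0.1811
  (27 − 24.5385)²/24.5385 = 0.2469
  (12 − 13.2692)²/13.2692 = 0.1214
  (11 − 9.7308)²/9.7308 = 0.1655
  (32 − 28.2692)²/28.2692 = 0.4924
  (17 − 20.7308)²/20.7308 = 0.6714
χ² = 0.1811 + 0.2469 + 0.1214 + 0.1655 + 0.4924 + 0.6714 = 1.879
df = (3−1)(2−1) = 2. Since 1.879 < 7.378, fail to reject the null hypothesis of independence at α = 0.025.

1.879; fail to reject H₀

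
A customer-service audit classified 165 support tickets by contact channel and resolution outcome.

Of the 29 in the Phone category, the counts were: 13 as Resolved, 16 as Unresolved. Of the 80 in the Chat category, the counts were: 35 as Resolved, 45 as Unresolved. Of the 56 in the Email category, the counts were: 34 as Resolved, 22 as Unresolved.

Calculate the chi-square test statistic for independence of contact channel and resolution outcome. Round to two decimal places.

Row totals: 29, 80, 56. Column totals: 82, 83. Grand total N = 165.
Expected counts (row total × column total / N):
  Phone, Resolved: 29×82/165 = 14.412
  Phone, Unresolved: 29×83/165 = 14.588
  Chat, Resolved: 80×82/165 = 39.758
  Chat, Unresolved: 80×83/165 = 40.242
  Email, Resolved: 56×82/165 = 27.830
  Email, Unresolved: 56×83/165 = 28.170
Contributions (O − E)²/E:
  (13 − 14.412)²/14.412 = 0.1383
  (16 − 14.588)²/14.588 = 0.1367
  (35 − 39.758)²/39.758 = 0.5694
  (45 − 40.242)²/40.242 = 0.5626
  (34 − 27.830)²/27.830 = 1.3679
  (22 − 28.170)²/28.170 = 1.3514
χ² = 0.1383 + 0.1367 + 0.5694 + 0.5626 + 1.3679 + 1.3514 = 4.13

4.13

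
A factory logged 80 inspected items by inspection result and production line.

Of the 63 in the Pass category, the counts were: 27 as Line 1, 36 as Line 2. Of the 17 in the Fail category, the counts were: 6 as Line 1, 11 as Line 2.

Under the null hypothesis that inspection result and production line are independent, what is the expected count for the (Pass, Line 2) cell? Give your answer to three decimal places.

Row total (Pass) = 63; column total (Line 2) = 47; grand total N = 80.
Expected count = (row total × column total) / N = 63 × 47 / 80 = 37.013.

37.013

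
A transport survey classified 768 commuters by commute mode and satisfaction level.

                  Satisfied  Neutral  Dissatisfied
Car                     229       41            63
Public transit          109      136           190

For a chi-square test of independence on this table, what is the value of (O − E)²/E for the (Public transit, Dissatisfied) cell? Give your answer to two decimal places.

15.22

Row total (Public transit) = 435; column total (Dissatisfied) = 253; N = 768.
Expected count E = 435 × 253 / 768 = 143.301.
Contribution = (O − E)²/E = (190 − 143.301)² / 143.301 = 15.22.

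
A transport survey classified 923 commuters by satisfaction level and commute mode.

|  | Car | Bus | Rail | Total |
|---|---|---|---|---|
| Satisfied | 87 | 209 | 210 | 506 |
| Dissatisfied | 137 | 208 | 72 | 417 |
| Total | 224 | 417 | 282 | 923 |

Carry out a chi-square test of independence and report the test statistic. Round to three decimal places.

Grand total N = 923.
Expected counts (row total × column total / N):
  Satisfied, Car: 506×224/923 = 122.7996
  Satisfied, Bus: 506×417/923 = 228.6046
  Satisfied, Rail: 506×282/923 = 154.5959
  Dissatisfied, Car: 417×224/923 = 101.2004
  Dissatisfied, Bus: 417×417/923 = 188.3954
  Dissatisfied, Rail: 417×282/923 = 127.4041
Contributions (O − E)²/E:
  (87 − 122.7996)²/122.7996 = 10.4366
  (209 − 228.6046)²/228.6046 = 1.6812
  (210 − 154.5959)²/154.5959 = 19.8557
  (137 − 101.2004)²/101.2004 = 12.6641
  (208 − 188.3954)²/188.3954 = 2.0401
  (72 − 127.4041)²/127.4041 = 24.0935
χ² = 10.4366 + 1.6812 + 19.8557 + 12.6641 + 2.0401 + 24.0935 = 70.771

70.771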